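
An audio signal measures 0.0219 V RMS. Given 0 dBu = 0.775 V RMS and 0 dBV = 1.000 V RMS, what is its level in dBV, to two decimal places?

-33.19 dBV

dBV = 20·log₁₀(V / 1.000 V).
20·log₁₀(0.0219/1.000) = -33.19 dBV.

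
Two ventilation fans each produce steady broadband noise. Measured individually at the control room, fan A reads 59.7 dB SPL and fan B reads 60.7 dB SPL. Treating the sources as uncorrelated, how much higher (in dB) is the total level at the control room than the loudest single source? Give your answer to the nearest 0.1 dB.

2.5 dB

Uncorrelated sources add in intensity (power), not in dB.
L_total = 10·log₁₀(10^(59.7/10) + 10^(60.7/10)) = 63.24 dB SPL.
Excess over the loudest (60.7 dB): 63.24 − 60.7 = 2.5 dB.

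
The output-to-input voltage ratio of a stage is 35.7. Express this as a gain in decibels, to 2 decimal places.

Voltage is an amplitude quantity, so gain = 20·log₁₀(V_out/V_in).
20·log₁₀(35.7) = 31.05 dB.

31.05 dB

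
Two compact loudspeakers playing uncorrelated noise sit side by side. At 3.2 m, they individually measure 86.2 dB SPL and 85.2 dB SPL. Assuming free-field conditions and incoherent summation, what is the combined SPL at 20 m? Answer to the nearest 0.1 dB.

Combined at 3.2 m: 10·log₁₀(10^(86.2/10)+10^(85.2/10)) = 88.74 dB SPL.
Then apply −20·log₁₀(20/3.2) = -15.92 dB → 72.8 dB SPL.

72.8 dB SPL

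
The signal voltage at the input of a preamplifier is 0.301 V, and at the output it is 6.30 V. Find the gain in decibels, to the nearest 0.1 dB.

For a voltage ratio, dB = 20·log₁₀(V₂/V₁).
20·log₁₀(6.30/0.301) = 20·log₁₀(20.93) = 26.4 dB.

26.4 dB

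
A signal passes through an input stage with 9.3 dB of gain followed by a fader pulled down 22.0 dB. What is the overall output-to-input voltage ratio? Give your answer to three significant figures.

0.232

Net gain = 9.3 + (−22.0) = -12.7 dB.
Voltage ratio = 10^(-12.7/20) = 0.232.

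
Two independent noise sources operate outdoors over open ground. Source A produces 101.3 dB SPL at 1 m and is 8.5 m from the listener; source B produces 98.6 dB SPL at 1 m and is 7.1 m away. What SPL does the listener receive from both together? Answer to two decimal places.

At the listener: L_A = 101.3 − 20·log₁₀(8.5) = 82.712 dB; L_B = 98.6 − 20·log₁₀(7.1) = 81.575 dB.
Combined: 10·log₁₀(10^(82.712/10)+10^(81.575/10)) = 85.19 dB SPL.

85.19 dB SPL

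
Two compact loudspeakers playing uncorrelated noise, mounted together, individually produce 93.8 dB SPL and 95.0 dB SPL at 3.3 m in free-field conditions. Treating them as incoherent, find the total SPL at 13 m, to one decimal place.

Combined at 3.3 m: 10·log₁₀(10^(93.8/10)+10^(95.0/10)) = 97.45 dB SPL.
Then apply −20·log₁₀(13/3.3) = -11.91 dB → 85.5 dB SPL.

85.5 dB SPL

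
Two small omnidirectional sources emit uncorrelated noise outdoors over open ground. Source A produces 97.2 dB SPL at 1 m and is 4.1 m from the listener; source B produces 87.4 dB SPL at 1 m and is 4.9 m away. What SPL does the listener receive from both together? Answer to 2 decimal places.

At the listener: L_A = 97.2 − 20·log₁₀(4.1) = 84.944 dB; L_B = 87.4 − 20·log₁₀(4.9) = 73.596 dB.
Combined: 10·log₁₀(10^(84.944/10)+10^(73.596/10)) = 85.25 dB SPL.

85.25 dB SPL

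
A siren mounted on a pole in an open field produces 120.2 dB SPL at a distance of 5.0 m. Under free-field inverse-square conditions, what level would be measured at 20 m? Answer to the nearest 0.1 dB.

108.2 dB SPL

Inverse-square spreading gives ΔL = −20·log₁₀(d₂/d₁).
ΔL = −20·log₁₀(20/5.0) = -12.04 dB, so L₂ = 120.2 + (-12.04) = 108.2 dB SPL.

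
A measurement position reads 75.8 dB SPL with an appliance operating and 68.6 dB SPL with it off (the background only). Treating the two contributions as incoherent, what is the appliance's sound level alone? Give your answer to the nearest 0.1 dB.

Background correction is a power subtraction:
L_src = 10·log₁₀(10^(75.8/10) − 10^(68.6/10)) = 10·log₁₀(30770000) = 74.9 dB SPL.

74.9 dB SPL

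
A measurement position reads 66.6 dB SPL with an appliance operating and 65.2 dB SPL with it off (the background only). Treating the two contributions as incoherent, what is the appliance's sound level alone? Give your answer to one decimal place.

Remove the background by subtracting linear intensities:
L_src = 10·log₁₀(10^(66.6/10) − 10^(65.2/10)) = 10·log₁₀(1260000) = 61.0 dB SPL.

61.0 dB SPL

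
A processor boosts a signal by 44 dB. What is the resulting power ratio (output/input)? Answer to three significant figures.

25100

Power ratio = 10^(dB/10).
10^(44/10) = 10^(4.400) = 25100.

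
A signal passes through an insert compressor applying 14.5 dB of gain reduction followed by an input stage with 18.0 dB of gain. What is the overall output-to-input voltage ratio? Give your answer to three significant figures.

1.50

Net gain = (−14.5) + 18.0 = 3.5 dB.
Voltage ratio = 10^(3.5/20) = 1.50.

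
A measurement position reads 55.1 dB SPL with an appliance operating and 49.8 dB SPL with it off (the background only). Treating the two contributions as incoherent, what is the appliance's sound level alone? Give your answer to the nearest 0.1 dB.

Remove the background by subtracting linear intensities:
L_src = 10·log₁₀(10^(55.1/10) − 10^(49.8/10)) = 10·log₁₀(228100) = 53.6 dB SPL.

53.6 dB SPL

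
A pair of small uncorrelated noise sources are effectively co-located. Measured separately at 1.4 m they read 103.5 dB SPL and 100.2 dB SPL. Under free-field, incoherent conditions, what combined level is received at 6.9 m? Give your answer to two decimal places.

Combined at 1.4 m: 10·log₁₀(10^(103.5/10)+10^(100.2/10)) = 105.166 dB SPL.
Then apply −20·log₁₀(6.9/1.4) = -13.854 dB → 91.31 dB SPL.

91.31 dB SPL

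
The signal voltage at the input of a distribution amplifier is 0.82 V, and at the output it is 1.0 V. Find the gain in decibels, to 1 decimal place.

For a voltage ratio, dB = 20·log₁₀(V₂/V₁).
20·log₁₀(1.0/0.82) = 20·log₁₀(1.220) = 1.7 dB.

1.7 dB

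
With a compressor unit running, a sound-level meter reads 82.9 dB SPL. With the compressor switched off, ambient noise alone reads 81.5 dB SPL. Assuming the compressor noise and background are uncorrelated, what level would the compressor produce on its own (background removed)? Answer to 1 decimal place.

Remove the background by subtracting linear intensities:
L_src = 10·log₁₀(10^(82.9/10) − 10^(81.5/10)) = 10·log₁₀(53730000) = 77.3 dB SPL.

77.3 dB SPL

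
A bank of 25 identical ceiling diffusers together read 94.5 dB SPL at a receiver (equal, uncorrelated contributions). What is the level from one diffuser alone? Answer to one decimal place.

25 equal incoherent sources add 10·log₁₀(25) = 13.98 dB over one source.
L_one = 94.5 − 13.98 = 80.5 dB SPL.

80.5 dB SPL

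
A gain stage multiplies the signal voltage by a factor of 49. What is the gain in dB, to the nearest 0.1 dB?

Voltage is an amplitude quantity, so gain = 20·log₁₀(V_out/V_in).
20·log₁₀(49) = 33.8 dB.

33.8 dB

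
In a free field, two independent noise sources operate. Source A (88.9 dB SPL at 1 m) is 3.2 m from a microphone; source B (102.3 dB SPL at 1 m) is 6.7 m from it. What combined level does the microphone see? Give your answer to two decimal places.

At the listener: L_A = 88.9 − 20·log₁₀(3.2) = 78.797 dB; L_B = 102.3 − 20·log₁₀(6.7) = 85.779 dB.
Combined: 10·log₁₀(10^(78.797/10)+10^(85.779/10)) = 86.57 dB SPL.

86.57 dB SPL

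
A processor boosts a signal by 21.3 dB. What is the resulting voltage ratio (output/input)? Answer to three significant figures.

Voltage ratio = 10^(dB/20).
10^(21.3/20) = 10^(1.065) = 11.6.

11.6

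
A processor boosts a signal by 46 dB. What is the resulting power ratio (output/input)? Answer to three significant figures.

39800

Power ratio = 10^(dB/10).
10^(46/10) = 10^(4.600) = 39800.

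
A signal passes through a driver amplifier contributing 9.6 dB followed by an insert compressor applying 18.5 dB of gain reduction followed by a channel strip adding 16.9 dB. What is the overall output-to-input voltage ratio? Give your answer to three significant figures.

Net gain = 9.6 + (−18.5) + 16.9 = 8.0 dB.
Voltage ratio = 10^(8.0/20) = 2.51.

2.51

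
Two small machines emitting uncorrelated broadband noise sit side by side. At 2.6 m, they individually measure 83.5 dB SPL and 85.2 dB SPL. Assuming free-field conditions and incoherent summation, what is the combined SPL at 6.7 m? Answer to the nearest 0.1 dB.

Combined at 2.6 m: 10·log₁₀(10^(83.5/10)+10^(85.2/10)) = 87.44 dB SPL.
Then apply −20·log₁₀(6.7/2.6) = -8.22 dB → 79.2 dB SPL.

79.2 dB SPL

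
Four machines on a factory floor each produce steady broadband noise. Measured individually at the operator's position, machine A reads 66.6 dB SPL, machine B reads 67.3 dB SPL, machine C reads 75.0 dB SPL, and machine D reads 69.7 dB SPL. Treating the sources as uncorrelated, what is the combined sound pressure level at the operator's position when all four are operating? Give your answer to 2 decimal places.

Incoherent sources sum as intensities:
L_total = 10·log₁₀(10^(66.6/10) + 10^(67.3/10) + 10^(75.0/10) + 10^(69.7/10)) = 10·log₁₀(50900000) = 77.07 dB SPL.

77.07 dB SPL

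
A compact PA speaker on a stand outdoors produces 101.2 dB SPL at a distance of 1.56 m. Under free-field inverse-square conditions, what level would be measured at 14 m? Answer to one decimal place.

Inverse-square spreading gives ΔL = −20·log₁₀(d₂/d₁).
ΔL = −20·log₁₀(14/1.56) = -19.06 dB, so L₂ = 101.2 + (-19.06) = 82.1 dB SPL.

82.1 dB SPL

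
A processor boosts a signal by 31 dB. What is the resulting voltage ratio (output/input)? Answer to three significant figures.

Voltage ratio = 10^(dB/20).
10^(31/20) = 10^(1.550) = 35.5.

35.5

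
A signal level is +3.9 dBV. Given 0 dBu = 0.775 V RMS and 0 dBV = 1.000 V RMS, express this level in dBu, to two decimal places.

The offset between the scales is 20·log₁₀(0.775/1.000) = −2.214 dB.
So dBu = +3.9 + 2.214 = +6.11 dBu.

+6.11 dBu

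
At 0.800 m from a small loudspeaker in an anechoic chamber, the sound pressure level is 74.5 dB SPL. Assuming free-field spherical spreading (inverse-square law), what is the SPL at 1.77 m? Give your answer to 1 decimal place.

Inverse-square spreading gives ΔL = −20·log₁₀(d₂/d₁).
ΔL = −20·log₁₀(1.77/0.800) = -6.90 dB, so L₂ = 74.5 + (-6.90) = 67.6 dB SPL.

67.6 dB SPL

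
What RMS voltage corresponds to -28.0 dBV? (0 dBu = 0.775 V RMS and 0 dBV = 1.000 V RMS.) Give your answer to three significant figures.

V = 1.000 V × 10^(-28.0/20).
= 1.000 × 0.03981 = 0.0398 V.

0.0398 V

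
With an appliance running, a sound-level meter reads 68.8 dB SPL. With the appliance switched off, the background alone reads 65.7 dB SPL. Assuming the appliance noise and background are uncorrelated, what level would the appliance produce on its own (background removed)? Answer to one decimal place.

65.9 dB SPL

Subtract intensities: L_src = 10·log₁₀(10^(L_total/10) − 10^(L_bg/10)).
L_src = 10·log₁₀(10^(68.8/10) − 10^(65.7/10)) = 10·log₁₀(3870000) = 65.9 dB SPL.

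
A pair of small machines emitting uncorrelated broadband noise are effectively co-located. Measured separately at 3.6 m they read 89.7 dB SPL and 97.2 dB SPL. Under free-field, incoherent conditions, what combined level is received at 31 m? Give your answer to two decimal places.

79.21 dB SPL

Combined at 3.6 m: 10·log₁₀(10^(89.7/10)+10^(97.2/10)) = 97.911 dB SPL.
Then apply −20·log₁₀(31/3.6) = -18.701 dB → 79.21 dB SPL.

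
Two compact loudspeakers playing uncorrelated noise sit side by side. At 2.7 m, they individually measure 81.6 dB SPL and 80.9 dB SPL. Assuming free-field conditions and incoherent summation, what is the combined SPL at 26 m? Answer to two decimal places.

64.60 dB SPL

Combined at 2.7 m: 10·log₁₀(10^(81.6/10)+10^(80.9/10)) = 84.274 dB SPL.
Then apply −20·log₁₀(26/2.7) = -19.672 dB → 64.60 dB SPL.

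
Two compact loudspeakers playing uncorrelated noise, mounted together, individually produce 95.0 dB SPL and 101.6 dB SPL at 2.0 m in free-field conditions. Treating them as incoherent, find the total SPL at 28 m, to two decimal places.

79.54 dB SPL

Combined at 2.0 m: 10·log₁₀(10^(95.0/10)+10^(101.6/10)) = 102.459 dB SPL.
Then apply −20·log₁₀(28/2.0) = -22.923 dB → 79.54 dB SPL.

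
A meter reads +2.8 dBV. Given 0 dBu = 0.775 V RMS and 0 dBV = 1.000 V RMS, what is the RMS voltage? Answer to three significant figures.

1.38 V

V = 1.000 V × 10^(+2.8/20).
= 1.000 × 1.380 = 1.38 V.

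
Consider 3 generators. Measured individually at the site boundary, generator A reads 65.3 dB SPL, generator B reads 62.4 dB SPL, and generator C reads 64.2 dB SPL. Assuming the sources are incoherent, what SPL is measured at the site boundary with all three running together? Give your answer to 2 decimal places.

68.90 dB SPL

Incoherent sources sum as intensities:
L_total = 10·log₁₀(10^(65.3/10) + 10^(62.4/10) + 10^(64.2/10)) = 10·log₁₀(7757000) = 68.90 dB SPL.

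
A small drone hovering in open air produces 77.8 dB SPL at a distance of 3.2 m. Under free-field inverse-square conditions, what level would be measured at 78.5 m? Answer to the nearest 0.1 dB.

50.0 dB SPL

Inverse-square spreading gives ΔL = −20·log₁₀(d₂/d₁).
ΔL = −20·log₁₀(78.5/3.2) = -27.79 dB, so L₂ = 77.8 + (-27.79) = 50.0 dB SPL.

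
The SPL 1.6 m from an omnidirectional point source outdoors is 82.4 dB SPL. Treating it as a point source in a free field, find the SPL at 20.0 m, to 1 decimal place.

60.5 dB SPL

Free-field point source: level drops by 20·log₁₀ of the distance ratio.
ΔL = −20·log₁₀(20.0/1.6) = -21.94 dB, so L₂ = 82.4 + (-21.94) = 60.5 dB SPL.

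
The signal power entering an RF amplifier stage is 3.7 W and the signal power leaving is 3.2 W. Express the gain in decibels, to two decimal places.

For a power ratio, dB = 10·log₁₀(P₂/P₁).
10·log₁₀(3.2/3.7) = 10·log₁₀(0.8649) = -0.63 dB.

-0.63 dB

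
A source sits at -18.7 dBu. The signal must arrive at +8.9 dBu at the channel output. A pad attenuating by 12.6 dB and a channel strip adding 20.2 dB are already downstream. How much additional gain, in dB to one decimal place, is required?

The required make-up gain is the shortfall in the dB sum.
G = +8.9 − (-18.7) + 12.6 − 20.2 = 20.0 dB.

20.0 dB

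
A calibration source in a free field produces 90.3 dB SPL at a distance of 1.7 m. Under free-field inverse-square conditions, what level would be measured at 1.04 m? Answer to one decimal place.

94.6 dB SPL

Inverse-square spreading gives ΔL = −20·log₁₀(d₂/d₁).
ΔL = −20·log₁₀(1.04/1.7) = 4.27 dB, so L₂ = 90.3 + (4.27) = 94.6 dB SPL.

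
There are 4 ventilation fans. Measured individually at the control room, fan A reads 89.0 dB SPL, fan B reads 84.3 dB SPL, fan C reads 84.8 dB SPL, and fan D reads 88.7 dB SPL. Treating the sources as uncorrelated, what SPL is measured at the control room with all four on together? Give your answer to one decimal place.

93.2 dB SPL

Uncorrelated sources add in intensity (power), not in dB.
L_total = 10·log₁₀(10^(89.0/10) + 10^(84.3/10) + 10^(84.8/10) + 10^(88.7/10)) = 10·log₁₀(2107000000) = 93.2 dB SPL.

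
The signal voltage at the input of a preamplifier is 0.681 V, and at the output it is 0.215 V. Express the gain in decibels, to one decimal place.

-10.0 dB

Voltage is an amplitude quantity, so gain = 20·log₁₀(V_out/V_in).
20·log₁₀(0.215/0.681) = 20·log₁₀(0.3157) = -10.0 dB.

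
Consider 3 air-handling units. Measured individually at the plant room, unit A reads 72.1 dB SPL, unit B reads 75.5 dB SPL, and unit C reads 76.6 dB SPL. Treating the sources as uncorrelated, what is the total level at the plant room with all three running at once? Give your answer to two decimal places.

Add the sources as powers (linear), then convert back to dB:
L_total = 10·log₁₀(10^(72.1/10) + 10^(75.5/10) + 10^(76.6/10)) = 10·log₁₀(97410000) = 79.89 dB SPL.

79.89 dB SPL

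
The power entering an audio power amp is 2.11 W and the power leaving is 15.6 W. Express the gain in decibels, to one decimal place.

8.7 dB

For a power ratio, dB = 10·log₁₀(P₂/P₁).
10·log₁₀(15.6/2.11) = 10·log₁₀(7.393) = 8.7 dB.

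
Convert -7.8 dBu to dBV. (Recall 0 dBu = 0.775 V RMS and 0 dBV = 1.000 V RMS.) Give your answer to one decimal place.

-10.0 dBV

The offset between the scales is 20·log₁₀(0.775/1.000) = −2.214 dB.
So dBV = -7.8 − 2.214 = -10.0 dBV.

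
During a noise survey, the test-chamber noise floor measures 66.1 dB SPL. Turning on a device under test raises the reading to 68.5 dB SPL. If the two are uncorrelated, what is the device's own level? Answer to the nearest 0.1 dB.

Subtract intensities: L_src = 10·log₁₀(10^(L_total/10) − 10^(L_bg/10)).
L_src = 10·log₁₀(10^(68.5/10) − 10^(66.1/10)) = 10·log₁₀(3006000) = 64.8 dB SPL.

64.8 dB SPL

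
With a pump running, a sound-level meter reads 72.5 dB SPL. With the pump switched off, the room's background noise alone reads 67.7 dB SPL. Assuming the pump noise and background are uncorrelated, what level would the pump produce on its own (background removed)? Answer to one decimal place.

Background correction is a power subtraction:
L_src = 10·log₁₀(10^(72.5/10) − 10^(67.7/10)) = 10·log₁₀(11890000) = 70.8 dB SPL.

70.8 dB SPL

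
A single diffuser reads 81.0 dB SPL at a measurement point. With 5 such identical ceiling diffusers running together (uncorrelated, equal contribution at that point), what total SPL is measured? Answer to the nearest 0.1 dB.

88.0 dB SPL

5 equal incoherent sources raise the level by 10·log₁₀(5) = 6.99 dB.
L_total = 81.0 + 6.99 = 88.0 dB SPL.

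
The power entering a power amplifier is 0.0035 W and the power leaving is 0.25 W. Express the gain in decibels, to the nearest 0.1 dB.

18.5 dB

For a power ratio, dB = 10·log₁₀(P₂/P₁).
10·log₁₀(0.25/0.0035) = 10·log₁₀(71.43) = 18.5 dB.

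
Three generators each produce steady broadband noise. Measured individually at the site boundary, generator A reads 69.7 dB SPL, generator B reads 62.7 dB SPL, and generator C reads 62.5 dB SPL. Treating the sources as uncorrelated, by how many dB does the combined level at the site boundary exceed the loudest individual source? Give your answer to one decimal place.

1.4 dB

Uncorrelated sources add in intensity (power), not in dB.
L_total = 10·log₁₀(10^(69.7/10) + 10^(62.7/10) + 10^(62.5/10)) = 71.13 dB SPL.
Excess over the loudest (69.7 dB): 71.13 − 69.7 = 1.4 dB.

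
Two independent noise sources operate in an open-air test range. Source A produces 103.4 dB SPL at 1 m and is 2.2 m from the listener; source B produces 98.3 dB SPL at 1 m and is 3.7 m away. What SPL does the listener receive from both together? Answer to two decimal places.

At the listener: L_A = 103.4 − 20·log₁₀(2.2) = 96.552 dB; L_B = 98.3 − 20·log₁₀(3.7) = 86.936 dB.
Combined: 10·log₁₀(10^(96.552/10)+10^(86.936/10)) = 97.00 dB SPL.

97.00 dB SPL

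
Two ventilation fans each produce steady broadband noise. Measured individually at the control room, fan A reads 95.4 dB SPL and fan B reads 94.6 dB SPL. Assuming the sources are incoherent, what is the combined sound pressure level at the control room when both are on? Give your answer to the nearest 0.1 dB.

Incoherent sources sum as intensities:
L_total = 10·log₁₀(10^(95.4/10) + 10^(94.6/10)) = 10·log₁₀(6351000000) = 98.0 dB SPL.

98.0 dB SPL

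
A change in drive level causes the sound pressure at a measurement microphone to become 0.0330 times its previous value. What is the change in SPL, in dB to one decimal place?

SPL change from a pressure ratio uses the 20·log₁₀ form:
20·log₁₀(0.0330) = -29.6 dB.

-29.6 dB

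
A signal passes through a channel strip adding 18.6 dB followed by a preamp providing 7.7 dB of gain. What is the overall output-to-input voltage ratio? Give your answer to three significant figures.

Net gain = 18.6 + 7.7 = 26.3 dB.
Voltage ratio = 10^(26.3/20) = 20.7.

20.7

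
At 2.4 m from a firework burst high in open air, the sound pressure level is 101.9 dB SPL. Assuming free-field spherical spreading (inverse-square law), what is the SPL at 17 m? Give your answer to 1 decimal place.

84.9 dB SPL

Inverse-square spreading gives ΔL = −20·log₁₀(d₂/d₁).
ΔL = −20·log₁₀(17/2.4) = -17.00 dB, so L₂ = 101.9 + (-17.00) = 84.9 dB SPL.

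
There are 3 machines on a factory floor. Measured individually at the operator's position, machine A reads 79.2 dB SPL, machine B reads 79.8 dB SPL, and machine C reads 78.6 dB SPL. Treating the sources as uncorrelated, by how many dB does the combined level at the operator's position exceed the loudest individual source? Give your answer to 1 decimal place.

4.2 dB

Uncorrelated sources add in intensity (power), not in dB.
L_total = 10·log₁₀(10^(79.2/10) + 10^(79.8/10) + 10^(78.6/10)) = 84.00 dB SPL.
Excess over the loudest (79.8 dB): 84.00 − 79.8 = 4.2 dB.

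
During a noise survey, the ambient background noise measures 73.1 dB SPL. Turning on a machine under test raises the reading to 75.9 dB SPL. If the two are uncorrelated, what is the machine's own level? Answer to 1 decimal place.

72.7 dB SPL

Subtract intensities: L_src = 10·log₁₀(10^(L_total/10) − 10^(L_bg/10)).
L_src = 10·log₁₀(10^(75.9/10) − 10^(73.1/10)) = 10·log₁₀(18490000) = 72.7 dB SPL.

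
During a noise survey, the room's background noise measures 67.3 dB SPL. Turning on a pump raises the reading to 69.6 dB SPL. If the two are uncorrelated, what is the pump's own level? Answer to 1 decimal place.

65.7 dB SPL

Remove the background by subtracting linear intensities:
L_src = 10·log₁₀(10^(69.6/10) − 10^(67.3/10)) = 10·log₁₀(3750000) = 65.7 dB SPL.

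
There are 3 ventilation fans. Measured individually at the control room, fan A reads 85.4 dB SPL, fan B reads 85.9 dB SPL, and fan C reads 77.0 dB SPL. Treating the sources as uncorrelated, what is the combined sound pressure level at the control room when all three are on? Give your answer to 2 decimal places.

88.95 dB SPL

Incoherent sources sum as intensities:
L_total = 10·log₁₀(10^(85.4/10) + 10^(85.9/10) + 10^(77.0/10)) = 10·log₁₀(785900000) = 88.95 dB SPL.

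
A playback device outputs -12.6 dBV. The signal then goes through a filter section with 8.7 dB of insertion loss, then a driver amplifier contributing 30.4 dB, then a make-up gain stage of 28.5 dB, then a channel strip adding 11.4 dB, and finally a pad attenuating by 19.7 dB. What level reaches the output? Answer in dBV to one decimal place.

In dB, series stages simply add:
-12.6 − 8.7 + 30.4 + 28.5 + 11.4 − 19.7 = +29.3 dBV.

+29.3 dBV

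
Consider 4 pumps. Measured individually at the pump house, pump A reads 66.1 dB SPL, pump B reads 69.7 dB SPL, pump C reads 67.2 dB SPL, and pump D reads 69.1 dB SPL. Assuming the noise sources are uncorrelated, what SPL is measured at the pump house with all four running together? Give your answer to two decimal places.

74.28 dB SPL

Add the sources as powers (linear), then convert back to dB:
L_total = 10·log₁₀(10^(66.1/10) + 10^(69.7/10) + 10^(67.2/10) + 10^(69.1/10)) = 10·log₁₀(26780000) = 74.28 dB SPL.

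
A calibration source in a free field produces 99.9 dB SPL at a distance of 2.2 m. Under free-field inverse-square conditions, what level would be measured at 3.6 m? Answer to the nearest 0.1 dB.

For a point source in a free field, ΔL = −20·log₁₀(d₂/d₁).
ΔL = −20·log₁₀(3.6/2.2) = -4.28 dB, so L₂ = 99.9 + (-4.28) = 95.6 dB SPL.

95.6 dB SPL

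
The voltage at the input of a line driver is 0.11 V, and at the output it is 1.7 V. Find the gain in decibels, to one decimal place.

23.8 dB

Voltage ratio → dB uses the 20·log₁₀ form:
20·log₁₀(1.7/0.11) = 20·log₁₀(15.45) = 23.8 dB.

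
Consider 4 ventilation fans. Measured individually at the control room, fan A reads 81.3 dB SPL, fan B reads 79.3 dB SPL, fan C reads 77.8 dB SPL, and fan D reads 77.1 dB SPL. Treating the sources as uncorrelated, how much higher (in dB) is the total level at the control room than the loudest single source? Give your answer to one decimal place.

3.9 dB

Incoherent sources sum as intensities:
L_total = 10·log₁₀(10^(81.3/10) + 10^(79.3/10) + 10^(77.8/10) + 10^(77.1/10)) = 85.21 dB SPL.
Excess over the loudest (81.3 dB): 85.21 − 81.3 = 3.9 dB.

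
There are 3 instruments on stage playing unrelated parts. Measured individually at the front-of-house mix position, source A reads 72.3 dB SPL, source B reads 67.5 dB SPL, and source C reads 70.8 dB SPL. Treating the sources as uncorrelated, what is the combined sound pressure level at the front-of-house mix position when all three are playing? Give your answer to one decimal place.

Uncorrelated sources add in intensity (power), not in dB.
L_total = 10·log₁₀(10^(72.3/10) + 10^(67.5/10) + 10^(70.8/10)) = 10·log₁₀(34630000) = 75.4 dB SPL.

75.4 dB SPL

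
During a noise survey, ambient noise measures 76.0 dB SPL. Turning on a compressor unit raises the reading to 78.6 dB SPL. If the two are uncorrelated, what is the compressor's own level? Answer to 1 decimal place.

Remove the background by subtracting linear intensities:
L_src = 10·log₁₀(10^(78.6/10) − 10^(76.0/10)) = 10·log₁₀(32630000) = 75.1 dB SPL.

75.1 dB SPL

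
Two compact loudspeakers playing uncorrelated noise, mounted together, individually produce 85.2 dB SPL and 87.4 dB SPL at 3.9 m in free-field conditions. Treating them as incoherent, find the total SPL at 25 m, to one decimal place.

Combined at 3.9 m: 10·log₁₀(10^(85.2/10)+10^(87.4/10)) = 89.45 dB SPL.
Then apply −20·log₁₀(25/3.9) = -16.14 dB → 73.3 dB SPL.

73.3 dB SPL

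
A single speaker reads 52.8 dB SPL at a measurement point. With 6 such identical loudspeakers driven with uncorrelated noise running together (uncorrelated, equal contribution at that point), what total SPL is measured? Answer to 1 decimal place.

60.6 dB SPL

6 equal incoherent sources raise the level by 10·log₁₀(6) = 7.78 dB.
L_total = 52.8 + 7.78 = 60.6 dB SPL.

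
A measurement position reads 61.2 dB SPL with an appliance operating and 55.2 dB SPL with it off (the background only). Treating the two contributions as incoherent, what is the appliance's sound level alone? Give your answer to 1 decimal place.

59.9 dB SPL

Background correction is a power subtraction:
L_src = 10·log₁₀(10^(61.2/10) − 10^(55.2/10)) = 10·log₁₀(987100) = 59.9 dB SPL.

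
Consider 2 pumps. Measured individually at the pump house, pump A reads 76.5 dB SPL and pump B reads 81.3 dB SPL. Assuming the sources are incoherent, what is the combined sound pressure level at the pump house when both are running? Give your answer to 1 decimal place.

Incoherent sources sum as intensities:
L_total = 10·log₁₀(10^(76.5/10) + 10^(81.3/10)) = 10·log₁₀(179600000) = 82.5 dB SPL.

82.5 dB SPL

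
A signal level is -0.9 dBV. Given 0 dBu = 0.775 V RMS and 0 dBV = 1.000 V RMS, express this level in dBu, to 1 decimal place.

+1.3 dBu

The offset between the scales is 20·log₁₀(0.775/1.000) = −2.214 dB.
So dBu = -0.9 + 2.214 = +1.3 dBu.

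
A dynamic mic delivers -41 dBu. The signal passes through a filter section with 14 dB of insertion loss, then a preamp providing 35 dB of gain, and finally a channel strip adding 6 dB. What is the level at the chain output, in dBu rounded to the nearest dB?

-14 dBu

Cascaded gains and losses add directly in dB.
-41 − 14 + 35 + 6 = -14 dBu.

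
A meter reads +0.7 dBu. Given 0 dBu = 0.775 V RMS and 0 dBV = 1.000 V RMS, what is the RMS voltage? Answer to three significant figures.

V = 0.775 V × 10^(+0.7/20).
= 0.775 × 1.084 = 0.840 V.

0.840 V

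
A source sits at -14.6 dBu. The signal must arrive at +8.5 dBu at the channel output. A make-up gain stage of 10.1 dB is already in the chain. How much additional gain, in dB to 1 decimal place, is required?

13.0 dB

The required make-up gain is the shortfall in the dB sum.
G = +8.5 − (-14.6) − 10.1 = 13.0 dB.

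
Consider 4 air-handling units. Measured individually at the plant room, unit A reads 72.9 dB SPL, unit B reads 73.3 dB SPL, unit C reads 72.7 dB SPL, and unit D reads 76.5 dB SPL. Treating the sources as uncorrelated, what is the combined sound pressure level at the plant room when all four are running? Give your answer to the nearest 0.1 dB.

80.2 dB SPL

Incoherent sources sum as intensities:
L_total = 10·log₁₀(10^(72.9/10) + 10^(73.3/10) + 10^(72.7/10) + 10^(76.5/10)) = 10·log₁₀(104200000) = 80.2 dB SPL.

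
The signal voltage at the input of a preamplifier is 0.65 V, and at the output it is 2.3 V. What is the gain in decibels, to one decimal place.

11.0 dB

For a voltage ratio, dB = 20·log₁₀(V₂/V₁).
20·log₁₀(2.3/0.65) = 20·log₁₀(3.538) = 11.0 dB.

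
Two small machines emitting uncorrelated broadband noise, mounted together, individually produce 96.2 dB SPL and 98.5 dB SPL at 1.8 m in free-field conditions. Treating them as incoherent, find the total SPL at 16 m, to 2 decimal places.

Combined at 1.8 m: 10·log₁₀(10^(96.2/10)+10^(98.5/10)) = 100.511 dB SPL.
Then apply −20·log₁₀(16/1.8) = -18.977 dB → 81.53 dB SPL.

81.53 dB SPL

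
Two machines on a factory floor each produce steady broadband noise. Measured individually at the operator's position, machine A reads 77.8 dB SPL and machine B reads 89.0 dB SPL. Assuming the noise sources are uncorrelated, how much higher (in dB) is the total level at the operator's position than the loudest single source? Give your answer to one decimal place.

0.3 dB

Incoherent sources sum as intensities:
L_total = 10·log₁₀(10^(77.8/10) + 10^(89.0/10)) = 89.32 dB SPL.
Excess over the loudest (89.0 dB): 89.32 − 89.0 = 0.3 dB.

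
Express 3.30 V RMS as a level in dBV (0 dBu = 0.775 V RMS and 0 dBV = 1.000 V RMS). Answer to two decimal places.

+10.37 dBV

dBV = 20·log₁₀(V / 1.000 V).
20·log₁₀(3.30/1.000) = +10.37 dBV.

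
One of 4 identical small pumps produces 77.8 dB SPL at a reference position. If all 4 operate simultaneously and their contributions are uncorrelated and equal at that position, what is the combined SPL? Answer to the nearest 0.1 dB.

83.8 dB SPL

4 equal incoherent sources raise the level by 10·log₁₀(4) = 6.02 dB.
L_total = 77.8 + 6.02 = 83.8 dB SPL.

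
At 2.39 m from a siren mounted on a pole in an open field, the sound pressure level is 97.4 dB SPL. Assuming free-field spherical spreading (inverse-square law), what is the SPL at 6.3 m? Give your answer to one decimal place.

89.0 dB SPL

Inverse-square spreading gives ΔL = −20·log₁₀(d₂/d₁).
ΔL = −20·log₁₀(6.3/2.39) = -8.42 dB, so L₂ = 97.4 + (-8.42) = 89.0 dB SPL.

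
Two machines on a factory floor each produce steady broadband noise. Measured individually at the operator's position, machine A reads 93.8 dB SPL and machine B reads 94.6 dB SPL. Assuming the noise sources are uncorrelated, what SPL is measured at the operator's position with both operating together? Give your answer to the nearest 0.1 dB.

Incoherent sources sum as intensities:
L_total = 10·log₁₀(10^(93.8/10) + 10^(94.6/10)) = 10·log₁₀(5283000000) = 97.2 dB SPL.

97.2 dB SPL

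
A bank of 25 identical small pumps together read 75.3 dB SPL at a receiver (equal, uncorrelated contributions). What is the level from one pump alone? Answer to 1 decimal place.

61.3 dB SPL

25 equal incoherent sources add 10·log₁₀(25) = 13.98 dB over one source.
L_one = 75.3 − 13.98 = 61.3 dB SPL.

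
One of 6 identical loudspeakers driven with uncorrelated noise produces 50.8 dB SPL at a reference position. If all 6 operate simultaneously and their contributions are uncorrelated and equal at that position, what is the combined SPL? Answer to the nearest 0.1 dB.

6 equal incoherent sources raise the level by 10·log₁₀(6) = 7.78 dB.
L_total = 50.8 + 7.78 = 58.6 dB SPL.

58.6 dB SPL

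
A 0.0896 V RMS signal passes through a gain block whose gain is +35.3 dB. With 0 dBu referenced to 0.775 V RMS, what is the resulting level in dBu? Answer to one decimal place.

+16.6 dBu

Input level: 20·log₁₀(0.0896/0.775) = -18.74 dBu.
Output: -18.74 + 35.3 = +16.6 dBu.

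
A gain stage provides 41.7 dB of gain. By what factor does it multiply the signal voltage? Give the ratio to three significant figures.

122

Voltage ratio = 10^(dB/20).
10^(41.7/20) = 10^(2.085) = 122.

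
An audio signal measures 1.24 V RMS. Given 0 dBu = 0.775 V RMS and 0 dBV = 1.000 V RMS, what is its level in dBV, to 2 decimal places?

+1.87 dBV

dBV = 20·log₁₀(V / 1.000 V).
20·log₁₀(1.24/1.000) = +1.87 dBV.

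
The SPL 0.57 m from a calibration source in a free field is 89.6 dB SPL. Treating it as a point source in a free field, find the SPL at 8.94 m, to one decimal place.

65.7 dB SPL

For a point source in a free field, ΔL = −20·log₁₀(d₂/d₁).
ΔL = −20·log₁₀(8.94/0.57) = -23.91 dB, so L₂ = 89.6 + (-23.91) = 65.7 dB SPL.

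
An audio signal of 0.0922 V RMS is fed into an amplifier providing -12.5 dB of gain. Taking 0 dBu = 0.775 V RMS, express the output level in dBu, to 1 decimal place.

-31.0 dBu

Input level: 20·log₁₀(0.0922/0.775) = -18.49 dBu.
Output: -18.49 − 12.5 = -31.0 dBu.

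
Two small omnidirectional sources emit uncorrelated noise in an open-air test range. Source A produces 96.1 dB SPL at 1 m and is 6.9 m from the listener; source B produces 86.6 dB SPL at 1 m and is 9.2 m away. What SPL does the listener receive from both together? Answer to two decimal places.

79.59 dB SPL

At the listener: L_A = 96.1 − 20·log₁₀(6.9) = 79.323 dB; L_B = 86.6 − 20·log₁₀(9.2) = 67.324 dB.
Combined: 10·log₁₀(10^(79.323/10)+10^(67.324/10)) = 79.59 dB SPL.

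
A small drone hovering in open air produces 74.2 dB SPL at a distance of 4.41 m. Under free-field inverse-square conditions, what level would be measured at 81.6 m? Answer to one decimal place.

For a point source in a free field, ΔL = −20·log₁₀(d₂/d₁).
ΔL = −20·log₁₀(81.6/4.41) = -25.35 dB, so L₂ = 74.2 + (-25.35) = 48.9 dB SPL.

48.9 dB SPL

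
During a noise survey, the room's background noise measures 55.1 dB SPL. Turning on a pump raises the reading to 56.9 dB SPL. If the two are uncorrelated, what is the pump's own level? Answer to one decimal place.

52.2 dB SPL

Background correction is a power subtraction:
L_src = 10·log₁₀(10^(56.9/10) − 10^(55.1/10)) = 10·log₁₀(166200) = 52.2 dB SPL.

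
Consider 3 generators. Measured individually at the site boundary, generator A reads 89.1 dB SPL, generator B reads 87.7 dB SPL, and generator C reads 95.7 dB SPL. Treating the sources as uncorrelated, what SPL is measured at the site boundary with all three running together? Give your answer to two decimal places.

Uncorrelated sources add in intensity (power), not in dB.
L_total = 10·log₁₀(10^(89.1/10) + 10^(87.7/10) + 10^(95.7/10)) = 10·log₁₀(5117000000) = 97.09 dB SPL.

97.09 dB SPL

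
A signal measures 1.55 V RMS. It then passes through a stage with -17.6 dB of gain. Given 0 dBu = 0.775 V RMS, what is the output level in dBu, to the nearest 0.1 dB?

-11.6 dBu

Input level: 20·log₁₀(1.55/0.775) = 6.02 dBu.
Output: 6.02 − 17.6 = -11.6 dBu.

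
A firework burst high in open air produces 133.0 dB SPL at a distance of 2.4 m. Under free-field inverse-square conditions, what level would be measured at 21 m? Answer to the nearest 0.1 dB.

Free-field point source: level drops by 20·log₁₀ of the distance ratio.
ΔL = −20·log₁₀(21/2.4) = -18.84 dB, so L₂ = 133.0 + (-18.84) = 114.2 dB SPL.

114.2 dB SPL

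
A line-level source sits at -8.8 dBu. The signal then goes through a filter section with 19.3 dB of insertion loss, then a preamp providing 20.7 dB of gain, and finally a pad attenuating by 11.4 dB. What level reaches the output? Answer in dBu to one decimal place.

In dB, series stages simply add:
-8.8 − 19.3 + 20.7 − 11.4 = -18.8 dBu.

-18.8 dBu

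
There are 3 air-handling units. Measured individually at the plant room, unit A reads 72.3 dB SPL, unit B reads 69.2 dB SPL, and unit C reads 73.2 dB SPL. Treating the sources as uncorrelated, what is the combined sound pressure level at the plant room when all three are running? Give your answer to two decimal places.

Incoherent sources sum as intensities:
L_total = 10·log₁₀(10^(72.3/10) + 10^(69.2/10) + 10^(73.2/10)) = 10·log₁₀(46190000) = 76.65 dB SPL.

76.65 dB SPL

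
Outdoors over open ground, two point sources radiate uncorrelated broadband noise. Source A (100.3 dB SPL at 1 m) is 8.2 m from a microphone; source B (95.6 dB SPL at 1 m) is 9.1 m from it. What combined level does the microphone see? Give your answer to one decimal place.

At the listener: L_A = 100.3 − 20·log₁₀(8.2) = 82.02 dB; L_B = 95.6 − 20·log₁₀(9.1) = 76.42 dB.
Combined: 10·log₁₀(10^(82.02/10)+10^(76.42/10)) = 83.1 dB SPL.

83.1 dB SPL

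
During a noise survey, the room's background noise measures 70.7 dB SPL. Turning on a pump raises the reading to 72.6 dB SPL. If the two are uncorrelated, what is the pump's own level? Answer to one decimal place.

Subtract intensities: L_src = 10·log₁₀(10^(L_total/10) − 10^(L_bg/10)).
L_src = 10·log₁₀(10^(72.6/10) − 10^(70.7/10)) = 10·log₁₀(6448000) = 68.1 dB SPL.

68.1 dB SPL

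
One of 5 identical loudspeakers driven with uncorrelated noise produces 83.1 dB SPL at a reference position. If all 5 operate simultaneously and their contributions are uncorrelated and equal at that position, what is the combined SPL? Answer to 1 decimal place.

5 equal incoherent sources raise the level by 10·log₁₀(5) = 6.99 dB.
L_total = 83.1 + 6.99 = 90.1 dB SPL.

90.1 dB SPL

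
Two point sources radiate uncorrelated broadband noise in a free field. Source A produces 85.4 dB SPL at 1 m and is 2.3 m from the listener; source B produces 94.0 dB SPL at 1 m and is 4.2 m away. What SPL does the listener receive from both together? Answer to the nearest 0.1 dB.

At the listener: L_A = 85.4 − 20·log₁₀(2.3) = 78.17 dB; L_B = 94.0 − 20·log₁₀(4.2) = 81.54 dB.
Combined: 10·log₁₀(10^(78.17/10)+10^(81.54/10)) = 83.2 dB SPL.

83.2 dB SPL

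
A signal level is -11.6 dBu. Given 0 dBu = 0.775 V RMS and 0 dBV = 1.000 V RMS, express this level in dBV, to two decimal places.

-13.81 dBV

The offset between the scales is 20·log₁₀(0.775/1.000) = −2.214 dB.
So dBV = -11.6 − 2.214 = -13.81 dBV.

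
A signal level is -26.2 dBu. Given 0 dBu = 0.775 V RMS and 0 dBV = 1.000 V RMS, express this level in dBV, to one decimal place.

The offset between the scales is 20·log₁₀(0.775/1.000) = −2.214 dB.
So dBV = -26.2 − 2.214 = -28.4 dBV.

-28.4 dBV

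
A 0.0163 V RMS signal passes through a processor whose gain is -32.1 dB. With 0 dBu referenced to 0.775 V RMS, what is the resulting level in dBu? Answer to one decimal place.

Input level: 20·log₁₀(0.0163/0.775) = -33.54 dBu.
Output: -33.54 − 32.1 = -65.6 dBu.

-65.6 dBu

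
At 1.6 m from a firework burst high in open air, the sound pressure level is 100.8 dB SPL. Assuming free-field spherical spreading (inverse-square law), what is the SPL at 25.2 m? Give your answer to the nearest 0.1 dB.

76.9 dB SPL

Free-field point source: level drops by 20·log₁₀ of the distance ratio.
ΔL = −20·log₁₀(25.2/1.6) = -23.95 dB, so L₂ = 100.8 + (-23.95) = 76.9 dB SPL.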